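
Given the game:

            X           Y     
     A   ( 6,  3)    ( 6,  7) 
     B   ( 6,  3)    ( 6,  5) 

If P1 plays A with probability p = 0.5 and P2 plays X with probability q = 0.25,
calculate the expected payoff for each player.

E[P1] = 6.0, E[P2] = 5.25

Work:
E[P1] = p·q·π₁(A,X) + p·(1-q)·π₁(A,Y) + (1-p)·q·π₁(B,X) + (1-p)·(1-q)·π₁(B,Y)
= 0.5·0.25·6 + 0.5·0.75·6 + 0.5·0.25·6 + 0.5·0.75·6
= 6.0

E[P2] = 5.25 (similar calculation)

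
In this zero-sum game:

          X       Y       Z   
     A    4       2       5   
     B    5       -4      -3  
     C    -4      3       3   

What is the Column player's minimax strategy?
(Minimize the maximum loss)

Column should play Y, value = 3

Work:
Column player minimizes Row's maximum payoff:
Column X: max payoff to Row = 5
Column Y: max payoff to Row = 3
Column Z: max payoff to Row = 5
Minimum is 3, achieved by column Y.
Minimax strategy: Y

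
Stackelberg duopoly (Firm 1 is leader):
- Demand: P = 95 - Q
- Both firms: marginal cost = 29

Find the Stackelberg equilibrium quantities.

q₁* (leader) = 33.0, q₂* (follower) = 16.5

Work:
Follower's reaction: q₂ = (a - c - q₁)/2
Leader substitutes: π₁ = q₁·(a - q₁ - (a-c-q₁)/2 - c)
FOC: q₁* = (95 - 29)/2 = 33.00
Then: q₂* = (95 - 29 - 33.0)/2 = 16.50
Leader has first-mover advantage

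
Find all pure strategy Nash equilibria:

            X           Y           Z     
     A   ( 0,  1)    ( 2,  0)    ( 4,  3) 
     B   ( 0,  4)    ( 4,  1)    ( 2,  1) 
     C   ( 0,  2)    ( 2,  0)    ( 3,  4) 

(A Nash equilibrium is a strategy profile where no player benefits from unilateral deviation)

Nash equilibrium: (A, Z), (B, X)

Work:
Best responses:
  P1 vs X: payoffs [0, 0, 0] → best response A/B/C (payoff 0)
  P1 vs Y: payoffs [2, 4, 2] → best response B (payoff 4)
  P1 vs Z: payoffs [4, 2, 3] → best response A (payoff 4)
  P2 vs A: payoffs [1, 0, 3] → best response Z (payoff 3)
  P2 vs B: payoffs [4, 1, 1] → best response X (payoff 4)
  P2 vs C: payoffs [2, 0, 4] → best response Z (payoff 4)
Mutual best responses: (A,Z), (B,X) → Nash equilibria.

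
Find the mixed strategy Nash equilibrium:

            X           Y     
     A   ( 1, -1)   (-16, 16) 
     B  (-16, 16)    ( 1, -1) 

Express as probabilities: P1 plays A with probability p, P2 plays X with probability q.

p = 0.5, q = 0.5

Work:
Find probabilities that make opponent indifferent:
P2 chooses q to make P1 indifferent between A and B
P1 chooses p to make P2 indifferent between X and Y
Mixed NE: P1 plays (A: 0.5, B: 0.5), P2 plays (X: 0.5, Y: 0.5)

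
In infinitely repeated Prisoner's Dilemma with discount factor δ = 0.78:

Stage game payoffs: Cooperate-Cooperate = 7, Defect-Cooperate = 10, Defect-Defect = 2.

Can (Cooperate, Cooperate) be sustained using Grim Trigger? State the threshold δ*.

δ* = 0.375; since δ = 0.78 ≥ 0.375, cooperation can be sustained

Work:
For Grim Trigger:
Cooperate forever: 7/(1-δ)
Defect then punished: 10 + 2·δ/(1-δ)
Need: 7/(1-δ) ≥ 10 + 2·δ/(1-δ)
Solving: δ ≥ (T-R)/(T-P) = (10-7)/(10-2) = 0.375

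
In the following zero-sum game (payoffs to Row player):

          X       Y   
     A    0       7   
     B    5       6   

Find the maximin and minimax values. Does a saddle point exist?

Maximin = 5, Minimax = 5, Saddle: True

Work:
Row minimums: [0, 5] → maximin = 5
Column maximums: [5, 7] → minimax = 5
Saddle point exists! Game value = 5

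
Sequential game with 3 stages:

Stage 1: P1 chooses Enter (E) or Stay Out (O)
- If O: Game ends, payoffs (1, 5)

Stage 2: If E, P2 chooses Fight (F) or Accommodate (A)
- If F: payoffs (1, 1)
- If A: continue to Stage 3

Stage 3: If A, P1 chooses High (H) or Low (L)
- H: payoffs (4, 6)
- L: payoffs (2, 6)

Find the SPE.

SPE: (E, A, H); Outcome (4, 6)

Work:
Stage 3: P1 chooses H (4 vs 2)
Stage 2: P2: F->1, A->6 (anticipating H). Choose A
Stage 1: P1: O->1, E->4 (anticipating A, H). Choose E
SPE path: E -> A -> H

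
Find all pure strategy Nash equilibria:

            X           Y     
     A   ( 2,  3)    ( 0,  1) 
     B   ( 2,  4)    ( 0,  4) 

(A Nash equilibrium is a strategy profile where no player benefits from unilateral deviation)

Nash equilibrium: (A, X), (B, X), (B, Y)

Work:
Best responses:
  P1 vs X: payoffs [2, 2] → best response A/B (payoff 2)
  P1 vs Y: payoffs [0, 0] → best response A/B (payoff 0)
  P2 vs A: payoffs [3, 1] → best response X (payoff 3)
  P2 vs B: payoffs [4, 4] → best response X/Y (payoff 4)
Mutual best responses: (A,X), (B,X), (B,Y) → Nash equilibria.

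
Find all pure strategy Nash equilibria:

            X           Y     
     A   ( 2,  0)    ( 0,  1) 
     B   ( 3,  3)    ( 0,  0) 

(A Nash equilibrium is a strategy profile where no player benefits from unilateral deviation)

Nash equilibrium: (A, Y), (B, X)

Work:
Best responses:
  P1 vs X: payoffs [2, 3] → best response B (payoff 3)
  P1 vs Y: payoffs [0, 0] → best response A/B (payoff 0)
  P2 vs A: payoffs [0, 1] → best response Y (payoff 1)
  P2 vs B: payoffs [3, 0] → best response X (payoff 3)
Mutual best responses: (A,Y), (B,X) → Nash equilibria.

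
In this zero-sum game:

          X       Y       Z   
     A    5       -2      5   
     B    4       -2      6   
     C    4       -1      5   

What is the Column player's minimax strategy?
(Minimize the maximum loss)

Column should play Y, value = -1

Work:
Column player minimizes Row's maximum payoff:
Column X: max payoff to Row = 5
Column Y: max payoff to Row = -1
Column Z: max payoff to Row = 6
Minimum is -1, achieved by column Y.
Minimax strategy: Y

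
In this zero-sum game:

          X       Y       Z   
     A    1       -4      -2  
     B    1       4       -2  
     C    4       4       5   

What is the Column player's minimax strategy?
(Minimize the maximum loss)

Column should play X or Y (all achieve the minimum), value = 4

Work:
Column player minimizes Row's maximum payoff:
Column X: max payoff to Row = 4
Column Y: max payoff to Row = 4
Column Z: max payoff to Row = 5
Minimum is 4, achieved by columns X, Y (tied).
Each of X or Y is a minimax strategy.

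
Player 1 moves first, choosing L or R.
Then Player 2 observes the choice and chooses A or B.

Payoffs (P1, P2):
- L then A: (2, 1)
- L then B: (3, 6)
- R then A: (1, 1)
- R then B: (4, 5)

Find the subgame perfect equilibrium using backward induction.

P1 plays R, P2 plays B after L and B after R; Payoff (4, 5)

Work:
Backward induction:
After L: P2 chooses B → P1 gets 3
After R: P2 chooses B → P1 gets 4
P1 chooses R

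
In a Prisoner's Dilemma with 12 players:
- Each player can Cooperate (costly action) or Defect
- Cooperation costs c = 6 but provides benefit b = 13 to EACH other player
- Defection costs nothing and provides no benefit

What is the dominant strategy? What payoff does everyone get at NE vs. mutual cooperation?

Dominant: Defect; NE payoff = 0; Coop payoff = 137

Work:
Defect dominates (saves cost c = 6, benefit to others is external)
NE: All defect → everyone gets 0
If all cooperate: each receives (11)×13 - 6 = 137
Social dilemma: 137 > 0 but NE gives 0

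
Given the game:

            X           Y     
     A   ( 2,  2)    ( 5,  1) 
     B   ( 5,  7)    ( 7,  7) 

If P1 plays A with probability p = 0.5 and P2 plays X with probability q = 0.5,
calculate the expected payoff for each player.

E[P1] = 4.75, E[P2] = 4.25

Work:
E[P1] = p·q·π₁(A,X) + p·(1-q)·π₁(A,Y) + (1-p)·q·π₁(B,X) + (1-p)·(1-q)·π₁(B,Y)
= 0.5·0.5·2 + 0.5·0.5·5 + 0.5·0.5·5 + 0.5·0.5·7
= 4.75

E[P2] = 4.25 (similar calculation)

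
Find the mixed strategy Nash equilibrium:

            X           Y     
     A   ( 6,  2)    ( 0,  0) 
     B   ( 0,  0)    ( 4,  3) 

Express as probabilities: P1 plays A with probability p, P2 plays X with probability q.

p = 0.6, q = 0.4

Work:
Find probabilities that make opponent indifferent:
P2 chooses q to make P1 indifferent between A and B
P1 chooses p to make P2 indifferent between X and Y
Mixed NE: P1 plays (A: 0.6, B: 0.4), P2 plays (X: 0.4, Y: 0.6)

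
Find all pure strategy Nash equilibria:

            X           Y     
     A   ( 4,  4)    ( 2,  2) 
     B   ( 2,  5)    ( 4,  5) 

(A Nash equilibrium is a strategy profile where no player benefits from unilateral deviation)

Nash equilibrium: (A, X), (B, Y)

Work:
Best responses:
  P1 vs X: payoffs [4, 2] → best response A (payoff 4)
  P1 vs Y: payoffs [2, 4] → best response B (payoff 4)
  P2 vs A: payoffs [4, 2] → best response X (payoff 4)
  P2 vs B: payoffs [5, 5] → best response X/Y (payoff 5)
Mutual best responses: (A,X), (B,Y) → Nash equilibria.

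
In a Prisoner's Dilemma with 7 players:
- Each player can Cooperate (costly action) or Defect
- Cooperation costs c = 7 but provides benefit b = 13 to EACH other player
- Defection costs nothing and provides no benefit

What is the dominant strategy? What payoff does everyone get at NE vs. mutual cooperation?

Dominant: Defect; NE payoff = 0; Coop payoff = 71

Work:
Defect dominates (saves cost c = 7, benefit to others is external)
NE: All defect → everyone gets 0
If all cooperate: each receives (6)×13 - 7 = 71
Social dilemma: 71 > 0 but NE gives 0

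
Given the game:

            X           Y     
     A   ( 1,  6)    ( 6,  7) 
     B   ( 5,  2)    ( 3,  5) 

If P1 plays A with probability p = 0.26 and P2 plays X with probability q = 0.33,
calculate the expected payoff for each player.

E[P1] = 3.8394, E[P2] = 4.7016

Work:
E[P1] = p·q·π₁(A,X) + p·(1-q)·π₁(A,Y) + (1-p)·q·π₁(B,X) + (1-p)·(1-q)·π₁(B,Y)
= 0.26·0.33·1 + 0.26·0.67·6 + 0.74·0.33·5 + 0.74·0.67·3
= 3.8394

E[P2] = 4.7016 (similar calculation)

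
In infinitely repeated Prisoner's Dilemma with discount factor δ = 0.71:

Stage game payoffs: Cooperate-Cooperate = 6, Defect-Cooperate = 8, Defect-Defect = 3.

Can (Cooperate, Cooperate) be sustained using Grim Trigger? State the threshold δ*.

δ* = 0.4; since δ = 0.71 ≥ 0.4, cooperation can be sustained

Work:
For Grim Trigger:
Cooperate forever: 6/(1-δ)
Defect then punished: 8 + 3·δ/(1-δ)
Need: 6/(1-δ) ≥ 8 + 3·δ/(1-δ)
Solving: δ ≥ (T-R)/(T-P) = (8-6)/(8-3) = 0.4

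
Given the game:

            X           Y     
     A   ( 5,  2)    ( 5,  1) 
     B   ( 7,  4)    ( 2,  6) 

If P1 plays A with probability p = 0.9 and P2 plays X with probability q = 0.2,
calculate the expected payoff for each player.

E[P1] = 4.8, E[P2] = 1.64

Work:
E[P1] = p·q·π₁(A,X) + p·(1-q)·π₁(A,Y) + (1-p)·q·π₁(B,X) + (1-p)·(1-q)·π₁(B,Y)
= 0.9·0.2·5 + 0.9·0.8·5 + 0.1·0.2·7 + 0.1·0.8·2
= 4.8

E[P2] = 1.64 (similar calculation)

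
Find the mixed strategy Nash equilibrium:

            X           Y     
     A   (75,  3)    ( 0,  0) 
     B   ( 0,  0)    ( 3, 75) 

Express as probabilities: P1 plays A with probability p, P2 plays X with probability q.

p = 0.9615, q = 0.0385

Work:
Find probabilities that make opponent indifferent:
P2 chooses q to make P1 indifferent between A and B
P1 chooses p to make P2 indifferent between X and Y
Mixed NE: P1 plays (A: 0.9615, B: 0.0385), P2 plays (X: 0.0385, Y: 0.9615)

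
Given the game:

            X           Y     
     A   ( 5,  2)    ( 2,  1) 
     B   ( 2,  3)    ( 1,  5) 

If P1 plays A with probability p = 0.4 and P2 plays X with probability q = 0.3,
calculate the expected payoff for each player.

E[P1] = 1.94, E[P2] = 3.16

Work:
E[P1] = p·q·π₁(A,X) + p·(1-q)·π₁(A,Y) + (1-p)·q·π₁(B,X) + (1-p)·(1-q)·π₁(B,Y)
= 0.4·0.3·5 + 0.4·0.7·2 + 0.6·0.3·2 + 0.6·0.7·1
= 1.94

E[P2] = 3.16 (similar calculation)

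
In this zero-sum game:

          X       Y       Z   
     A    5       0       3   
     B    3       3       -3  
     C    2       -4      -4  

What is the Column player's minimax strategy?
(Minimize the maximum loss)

Column should play Y or Z (all achieve the minimum), value = 3

Work:
Column player minimizes Row's maximum payoff:
Column X: max payoff to Row = 5
Column Y: max payoff to Row = 3
Column Z: max payoff to Row = 3
Minimum is 3, achieved by columns Y, Z (tied).
Each of Y or Z is a minimax strategy.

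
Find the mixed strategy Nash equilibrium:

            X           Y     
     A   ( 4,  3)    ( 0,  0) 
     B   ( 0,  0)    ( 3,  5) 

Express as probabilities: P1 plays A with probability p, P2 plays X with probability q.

p = 0.625, q = 0.4286

Work:
Find probabilities that make opponent indifferent:
P2 chooses q to make P1 indifferent between A and B
P1 chooses p to make P2 indifferent between X and Y
Mixed NE: P1 plays (A: 0.625, B: 0.375), P2 plays (X: 0.4286, Y: 0.5714)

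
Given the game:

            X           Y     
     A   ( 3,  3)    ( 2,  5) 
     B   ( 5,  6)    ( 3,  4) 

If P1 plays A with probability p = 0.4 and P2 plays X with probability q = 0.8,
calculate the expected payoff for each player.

E[P1] = 3.88, E[P2] = 4.72

Work:
E[P1] = p·q·π₁(A,X) + p·(1-q)·π₁(A,Y) + (1-p)·q·π₁(B,X) + (1-p)·(1-q)·π₁(B,Y)
= 0.4·0.8·3 + 0.4·0.2·2 + 0.6·0.8·5 + 0.6·0.2·3
= 3.88

E[P2] = 4.72 (similar calculation)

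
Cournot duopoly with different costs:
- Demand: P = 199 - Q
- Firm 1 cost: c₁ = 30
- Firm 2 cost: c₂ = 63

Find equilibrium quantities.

q₁* = 67.33, q₂* = 34.33

Work:
Reaction: q₁ = (199 - 30 - q₂)/2
Reaction: q₂ = (199 - 63 - q₁)/2
Solve simultaneously:
q₁* = (199 - 2×30 + 63)/3 = 67.33
q₂* = (199 - 2×63 + 30)/3 = 34.33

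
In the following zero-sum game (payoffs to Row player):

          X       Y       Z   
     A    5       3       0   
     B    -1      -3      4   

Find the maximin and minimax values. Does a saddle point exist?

Maximin = 0, Minimax = 3, Saddle: False

Work:
Row minimums: [0, -3] → maximin = 0
Column maximums: [5, 3, 4] → minimax = 3
No saddle point (maximin ≠ minimax). Mixed strategy needed.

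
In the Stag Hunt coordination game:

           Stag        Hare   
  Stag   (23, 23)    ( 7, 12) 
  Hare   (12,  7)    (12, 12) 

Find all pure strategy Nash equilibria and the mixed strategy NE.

Pure NE: (Stag, Stag) and (Hare, Hare); Mixed NE: p = 0.3125, q = 0.3125

Work:
Check pure NE:
(Stag, Stag): (23, 23) - no unilateral deviation beneficial
(Hare, Hare): (12, 12) - no unilateral deviation beneficial
Mixed NE: P1 plays Stag with p = 0.3125, P2 plays Stag with q = 0.3125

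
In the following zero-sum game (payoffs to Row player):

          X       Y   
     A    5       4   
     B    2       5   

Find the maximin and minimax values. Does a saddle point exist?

Maximin = 4, Minimax = 5, Saddle: False

Work:
Row minimums: [4, 2] → maximin = 4
Column maximums: [5, 5] → minimax = 5
No saddle point (maximin ≠ minimax). Mixed strategy needed.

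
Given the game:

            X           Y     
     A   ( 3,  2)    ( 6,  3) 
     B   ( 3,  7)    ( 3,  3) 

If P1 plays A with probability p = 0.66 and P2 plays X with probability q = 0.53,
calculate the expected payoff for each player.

E[P1] = 3.9306, E[P2] = 3.371

Work:
E[P1] = p·q·π₁(A,X) + p·(1-q)·π₁(A,Y) + (1-p)·q·π₁(B,X) + (1-p)·(1-q)·π₁(B,Y)
= 0.66·0.53·3 + 0.66·0.47·6 + 0.34·0.53·3 + 0.34·0.47·3
= 3.9306

E[P2] = 3.371 (similar calculation)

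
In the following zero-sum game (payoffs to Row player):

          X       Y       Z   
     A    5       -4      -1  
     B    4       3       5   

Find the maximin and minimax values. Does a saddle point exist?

Maximin = 3, Minimax = 3, Saddle: True

Work:
Row minimums: [-4, 3] → maximin = 3
Column maximums: [5, 3, 5] → minimax = 3
Saddle point exists! Game value = 3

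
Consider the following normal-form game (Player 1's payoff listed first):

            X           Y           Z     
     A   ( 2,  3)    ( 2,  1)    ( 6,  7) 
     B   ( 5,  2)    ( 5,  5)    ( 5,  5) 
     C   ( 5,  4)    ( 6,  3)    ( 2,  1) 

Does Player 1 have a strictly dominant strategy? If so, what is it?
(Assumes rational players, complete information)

No strictly dominant strategy exists for Player 1

Work:
A strategy strictly dominates another if it gives a strictly higher payoff against every opponent action. Compare each pair of P1's strategies column-by-column:
  A vs B: [2 vs 5, 2 vs 5, 6 vs 5] → A does not strictly dominate B (column X: 2 ≤ 5)
  A vs C: [2 vs 5, 2 vs 6, 6 vs 2] → A does not strictly dominate C (column X: 2 ≤ 5)
  B vs A: [5 vs 2, 5 vs 2, 5 vs 6] → B does not strictly dominate A (column Z: 5 ≤ 6)
  B vs C: [5 vs 5, 5 vs 6, 5 vs 2] → B does not strictly dominate C (column X: 5 ≤ 5)
  C vs A: [5 vs 2, 6 vs 2, 2 vs 6] → C does not strictly dominate A (column Z: 2 ≤ 6)
  C vs B: [5 vs 5, 6 vs 5, 2 vs 5] → C does not strictly dominate B (column X: 5 ≤ 5)
No single strategy strictly dominates all others → no strictly dominant strategy.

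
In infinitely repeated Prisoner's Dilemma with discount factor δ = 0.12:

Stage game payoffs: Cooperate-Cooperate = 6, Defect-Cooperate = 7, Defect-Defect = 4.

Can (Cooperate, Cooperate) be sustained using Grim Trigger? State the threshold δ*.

δ* = 0.3333; since δ = 0.12 < 0.3333, cooperation cannot be sustained

Work:
For Grim Trigger:
Cooperate forever: 6/(1-δ)
Defect then punished: 7 + 4·δ/(1-δ)
Need: 6/(1-δ) ≥ 7 + 4·δ/(1-δ)
Solving: δ ≥ (T-R)/(T-P) = (7-6)/(7-4) = 0.3333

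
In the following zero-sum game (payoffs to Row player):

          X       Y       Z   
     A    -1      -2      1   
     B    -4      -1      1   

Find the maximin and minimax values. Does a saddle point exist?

Maximin = -2, Minimax = -1, Saddle: False

Work:
Row minimums: [-2, -4] → maximin = -2
Column maximums: [-1, -1, 1] → minimax = -1
No saddle point (maximin ≠ minimax). Mixed strategy needed.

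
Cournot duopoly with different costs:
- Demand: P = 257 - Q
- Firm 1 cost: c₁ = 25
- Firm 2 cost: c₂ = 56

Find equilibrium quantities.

q₁* = 87.67, q₂* = 56.67

Work:
Reaction: q₁ = (257 - 25 - q₂)/2
Reaction: q₂ = (257 - 56 - q₁)/2
Solve simultaneously:
q₁* = (257 - 2×25 + 56)/3 = 87.67
q₂* = (257 - 2×56 + 25)/3 = 56.67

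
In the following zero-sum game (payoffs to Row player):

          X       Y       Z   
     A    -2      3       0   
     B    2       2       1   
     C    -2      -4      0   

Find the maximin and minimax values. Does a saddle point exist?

Maximin = 1, Minimax = 1, Saddle: True

Work:
Row minimums: [-2, 1, -4] → maximin = 1
Column maximums: [2, 3, 1] → minimax = 1
Saddle point exists! Game value = 1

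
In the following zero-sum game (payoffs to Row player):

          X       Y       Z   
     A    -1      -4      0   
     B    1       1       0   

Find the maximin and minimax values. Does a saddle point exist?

Maximin = 0, Minimax = 0, Saddle: True

Work:
Row minimums: [-4, 0] → maximin = 0
Column maximums: [1, 1, 0] → minimax = 0
Saddle point exists! Game value = 0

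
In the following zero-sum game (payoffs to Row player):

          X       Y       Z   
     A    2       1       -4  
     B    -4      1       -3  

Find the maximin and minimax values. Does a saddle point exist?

Maximin = -4, Minimax = -3, Saddle: False

Work:
Row minimums: [-4, -4] → maximin = -4
Column maximums: [2, 1, -3] → minimax = -3
No saddle point (maximin ≠ minimax). Mixed strategy needed.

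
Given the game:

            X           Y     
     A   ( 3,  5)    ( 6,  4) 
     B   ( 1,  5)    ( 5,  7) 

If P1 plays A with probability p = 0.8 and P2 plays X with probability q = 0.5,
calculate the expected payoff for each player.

E[P1] = 4.2, E[P2] = 4.8

Work:
E[P1] = p·q·π₁(A,X) + p·(1-q)·π₁(A,Y) + (1-p)·q·π₁(B,X) + (1-p)·(1-q)·π₁(B,Y)
= 0.8·0.5·3 + 0.8·0.5·6 + 0.2·0.5·1 + 0.2·0.5·5
= 4.2

E[P2] = 4.8 (similar calculation)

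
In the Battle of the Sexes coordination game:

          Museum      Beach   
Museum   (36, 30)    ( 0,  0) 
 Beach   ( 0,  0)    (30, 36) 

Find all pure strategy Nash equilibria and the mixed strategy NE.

Pure NE: (Museum, Museum) and (Beach, Beach); Mixed NE: p = 0.5455, q = 0.4545

Work:
Check pure NE:
(Museum, Museum): (36, 30) - no unilateral deviation beneficial
(Beach, Beach): (30, 36) - no unilateral deviation beneficial
Mixed NE: P1 plays Museum with p = 0.5455, P2 plays Museum with q = 0.4545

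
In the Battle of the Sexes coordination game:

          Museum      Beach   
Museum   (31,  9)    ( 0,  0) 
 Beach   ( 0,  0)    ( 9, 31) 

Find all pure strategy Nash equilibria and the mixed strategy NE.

Pure NE: (Museum, Museum) and (Beach, Beach); Mixed NE: p = 0.775, q = 0.225

Work:
Check pure NE:
(Museum, Museum): (31, 9) - no unilateral deviation beneficial
(Beach, Beach): (9, 31) - no unilateral deviation beneficial
Mixed NE: P1 plays Museum with p = 0.775, P2 plays Museum with q = 0.225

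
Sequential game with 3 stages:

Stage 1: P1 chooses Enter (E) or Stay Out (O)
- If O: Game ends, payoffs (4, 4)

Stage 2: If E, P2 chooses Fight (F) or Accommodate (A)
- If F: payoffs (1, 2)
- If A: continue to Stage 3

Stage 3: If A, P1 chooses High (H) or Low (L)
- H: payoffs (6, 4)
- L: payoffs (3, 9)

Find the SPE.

SPE: (E, A, H); Outcome (6, 4)

Work:
Stage 3: P1 chooses H (6 vs 3)
Stage 2: P2: F->2, A->4 (anticipating H). Choose A
Stage 1: P1: O->4, E->6 (anticipating A, H). Choose E
SPE path: E -> A -> H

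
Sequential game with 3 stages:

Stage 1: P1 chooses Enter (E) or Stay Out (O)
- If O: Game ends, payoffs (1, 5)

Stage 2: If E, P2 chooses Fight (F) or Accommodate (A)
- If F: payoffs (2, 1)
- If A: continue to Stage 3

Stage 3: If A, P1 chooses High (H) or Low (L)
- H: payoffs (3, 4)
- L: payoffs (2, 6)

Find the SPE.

SPE: (E, A, H); Outcome (3, 4)

Work:
Stage 3: P1 chooses H (3 vs 2)
Stage 2: P2: F->1, A->4 (anticipating H). Choose A
Stage 1: P1: O->1, E->3 (anticipating A, H). Choose E
SPE path: E -> A -> H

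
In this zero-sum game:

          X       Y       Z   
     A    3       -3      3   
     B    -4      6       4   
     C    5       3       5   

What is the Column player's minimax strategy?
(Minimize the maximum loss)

Column should play X or Z (all achieve the minimum), value = 5

Work:
Column player minimizes Row's maximum payoff:
Column X: max payoff to Row = 5
Column Y: max payoff to Row = 6
Column Z: max payoff to Row = 5
Minimum is 5, achieved by columns X, Z (tied).
Each of X or Z is a minimax strategy.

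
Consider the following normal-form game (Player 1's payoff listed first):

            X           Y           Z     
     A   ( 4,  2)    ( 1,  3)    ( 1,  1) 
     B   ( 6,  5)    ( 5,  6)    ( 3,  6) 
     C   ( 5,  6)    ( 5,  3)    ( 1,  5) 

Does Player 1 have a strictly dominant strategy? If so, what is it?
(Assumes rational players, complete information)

No strictly dominant strategy exists for Player 1

Work:
A strategy strictly dominates another if it gives a strictly higher payoff against every opponent action. Compare each pair of P1's strategies column-by-column:
  A vs B: [4 vs 6, 1 vs 5, 1 vs 3] → A does not strictly dominate B (column X: 4 ≤ 6)
  A vs C: [4 vs 5, 1 vs 5, 1 vs 1] → A does not strictly dominate C (column X: 4 ≤ 5)
  B vs A: [6 vs 4, 5 vs 1, 3 vs 1] → B strictly dominates A
  B vs C: [6 vs 5, 5 vs 5, 3 vs 1] → B does not strictly dominate C (column Y: 5 ≤ 5)
  C vs A: [5 vs 4, 5 vs 1, 1 vs 1] → C does not strictly dominate A (column Z: 1 ≤ 1)
  C vs B: [5 vs 6, 5 vs 5, 1 vs 3] → C does not strictly dominate B (column X: 5 ≤ 6)
No single strategy strictly dominates all others → no strictly dominant strategy.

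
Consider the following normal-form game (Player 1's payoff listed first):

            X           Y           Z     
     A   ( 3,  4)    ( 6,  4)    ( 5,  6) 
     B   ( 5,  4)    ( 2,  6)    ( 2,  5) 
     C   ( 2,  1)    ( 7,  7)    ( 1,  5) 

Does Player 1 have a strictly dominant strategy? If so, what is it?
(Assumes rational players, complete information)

No strictly dominant strategy exists for Player 1

Work:
A strategy strictly dominates another if it gives a strictly higher payoff against every opponent action. Compare each pair of P1's strategies column-by-column:
  A vs B: [3 vs 5, 6 vs 2, 5 vs 2] → A does not strictly dominate B (column X: 3 ≤ 5)
  A vs C: [3 vs 2, 6 vs 7, 5 vs 1] → A does not strictly dominate C (column Y: 6 ≤ 7)
  B vs A: [5 vs 3, 2 vs 6, 2 vs 5] → B does not strictly dominate A (column Y: 2 ≤ 6)
  B vs C: [5 vs 2, 2 vs 7, 2 vs 1] → B does not strictly dominate C (column Y: 2 ≤ 7)
  C vs A: [2 vs 3, 7 vs 6, 1 vs 5] → C does not strictly dominate A (column X: 2 ≤ 3)
  C vs B: [2 vs 5, 7 vs 2, 1 vs 2] → C does not strictly dominate B (column X: 2 ≤ 5)
No single strategy strictly dominates all others → no strictly dominant strategy.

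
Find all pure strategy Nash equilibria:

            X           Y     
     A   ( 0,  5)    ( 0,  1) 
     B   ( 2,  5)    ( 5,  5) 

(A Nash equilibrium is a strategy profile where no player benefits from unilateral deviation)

Nash equilibrium: (B, X), (B, Y)

Work:
Best responses:
  P1 vs X: payoffs [0, 2] → best response B (payoff 2)
  P1 vs Y: payoffs [0, 5] → best response B (payoff 5)
  P2 vs A: payoffs [5, 1] → best response X (payoff 5)
  P2 vs B: payoffs [5, 5] → best response X/Y (payoff 5)
Mutual best responses: (B,X), (B,Y) → Nash equilibria.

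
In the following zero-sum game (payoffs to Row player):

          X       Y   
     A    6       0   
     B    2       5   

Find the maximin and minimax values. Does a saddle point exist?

Maximin = 2, Minimax = 5, Saddle: False

Work:
Row minimums: [0, 2] → maximin = 2
Column maximums: [6, 5] → minimax = 5
No saddle point (maximin ≠ minimax). Mixed strategy needed.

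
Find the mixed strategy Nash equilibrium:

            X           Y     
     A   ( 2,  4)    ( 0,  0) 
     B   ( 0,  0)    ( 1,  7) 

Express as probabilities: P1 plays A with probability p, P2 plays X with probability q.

p = 0.6364, q = 0.3333

Work:
Find probabilities that make opponent indifferent:
P2 chooses q to make P1 indifferent between A and B
P1 chooses p to make P2 indifferent between X and Y
Mixed NE: P1 plays (A: 0.6364, B: 0.3636), P2 plays (X: 0.3333, Y: 0.6667)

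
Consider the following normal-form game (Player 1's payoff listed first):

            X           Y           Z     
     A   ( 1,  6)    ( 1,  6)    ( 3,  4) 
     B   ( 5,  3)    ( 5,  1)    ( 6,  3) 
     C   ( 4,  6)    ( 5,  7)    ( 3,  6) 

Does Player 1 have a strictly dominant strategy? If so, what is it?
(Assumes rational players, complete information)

No strictly dominant strategy exists for Player 1

Work:
A strategy strictly dominates another if it gives a strictly higher payoff against every opponent action. Compare each pair of P1's strategies column-by-column:
  A vs B: [1 vs 5, 1 vs 5, 3 vs 6] → A does not strictly dominate B (column X: 1 ≤ 5)
  A vs C: [1 vs 4, 1 vs 5, 3 vs 3] → A does not strictly dominate C (column X: 1 ≤ 4)
  B vs A: [5 vs 1, 5 vs 1, 6 vs 3] → B strictly dominates A
  B vs C: [5 vs 4, 5 vs 5, 6 vs 3] → B does not strictly dominate C (column Y: 5 ≤ 5)
  C vs A: [4 vs 1, 5 vs 1, 3 vs 3] → C does not strictly dominate A (column Z: 3 ≤ 3)
  C vs B: [4 vs 5, 5 vs 5, 3 vs 6] → C does not strictly dominate B (column X: 4 ≤ 5)
No single strategy strictly dominates all others → no strictly dominant strategy.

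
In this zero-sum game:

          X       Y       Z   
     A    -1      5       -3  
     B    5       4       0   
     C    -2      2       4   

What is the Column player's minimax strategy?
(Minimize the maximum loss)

Column should play Z, value = 4

Work:
Column player minimizes Row's maximum payoff:
Column X: max payoff to Row = 5
Column Y: max payoff to Row = 5
Column Z: max payoff to Row = 4
Minimum is 4, achieved by column Z.
Minimax strategy: Z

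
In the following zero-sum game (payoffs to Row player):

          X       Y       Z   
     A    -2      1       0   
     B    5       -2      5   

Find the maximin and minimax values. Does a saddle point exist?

Maximin = -2, Minimax = 1, Saddle: False

Work:
Row minimums: [-2, -2] → maximin = -2
Column maximums: [5, 1, 5] → minimax = 1
No saddle point (maximin ≠ minimax). Mixed strategy needed.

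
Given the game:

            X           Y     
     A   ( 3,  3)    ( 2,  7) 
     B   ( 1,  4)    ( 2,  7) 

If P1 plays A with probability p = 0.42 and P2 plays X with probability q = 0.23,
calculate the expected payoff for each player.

E[P1] = 1.9632, E[P2] = 6.2134

Work:
E[P1] = p·q·π₁(A,X) + p·(1-q)·π₁(A,Y) + (1-p)·q·π₁(B,X) + (1-p)·(1-q)·π₁(B,Y)
= 0.42·0.23·3 + 0.42·0.77·2 + 0.58·0.23·1 + 0.58·0.77·2
= 1.9632

E[P2] = 6.2134 (similar calculation)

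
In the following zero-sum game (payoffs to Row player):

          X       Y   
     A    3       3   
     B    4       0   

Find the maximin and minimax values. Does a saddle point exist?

Maximin = 3, Minimax = 3, Saddle: True

Work:
Row minimums: [3, 0] → maximin = 3
Column maximums: [4, 3] → minimax = 3
Saddle point exists! Game value = 3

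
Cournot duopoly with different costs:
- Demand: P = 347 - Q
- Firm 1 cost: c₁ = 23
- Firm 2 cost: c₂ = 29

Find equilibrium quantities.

q₁* = 110.0, q₂* = 104.0

Work:
Reaction: q₁ = (347 - 23 - q₂)/2
Reaction: q₂ = (347 - 29 - q₁)/2
Solve simultaneously:
q₁* = (347 - 2×23 + 29)/3 = 110.0
q₂* = (347 - 2×29 + 23)/3 = 104.0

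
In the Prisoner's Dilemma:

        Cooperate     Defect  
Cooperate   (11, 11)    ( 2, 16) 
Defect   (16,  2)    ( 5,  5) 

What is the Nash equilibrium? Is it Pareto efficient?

(Defect, Defect) is NE; not Pareto efficient

Work:
Defect dominates Cooperate for both players:
If P2 cooperates: Defect (16) > Cooperate (11)
If P2 defects: Defect (5) > Cooperate (2)
NE: (Defect, Defect) with payoff (5, 5)
But (Cooperate, Cooperate) = (11, 11) Pareto dominates (5, 5)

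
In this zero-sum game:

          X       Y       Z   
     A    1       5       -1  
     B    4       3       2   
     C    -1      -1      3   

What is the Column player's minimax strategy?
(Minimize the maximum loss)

Column should play Z, value = 3

Work:
Column player minimizes Row's maximum payoff:
Column X: max payoff to Row = 4
Column Y: max payoff to Row = 5
Column Z: max payoff to Row = 3
Minimum is 3, achieved by column Z.
Minimax strategy: Z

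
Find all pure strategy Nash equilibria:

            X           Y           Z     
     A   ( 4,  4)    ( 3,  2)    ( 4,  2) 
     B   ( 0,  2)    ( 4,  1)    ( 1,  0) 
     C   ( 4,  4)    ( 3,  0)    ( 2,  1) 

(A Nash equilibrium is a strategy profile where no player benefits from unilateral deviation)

Nash equilibrium: (A, X), (C, X)

Work:
Best responses:
  P1 vs X: payoffs [4, 0, 4] → best response A/C (payoff 4)
  P1 vs Y: payoffs [3, 4, 3] → best response B (payoff 4)
  P1 vs Z: payoffs [4, 1, 2] → best response A (payoff 4)
  P2 vs A: payoffs [4, 2, 2] → best response X (payoff 4)
  P2 vs B: payoffs [2, 1, 0] → best response X (payoff 2)
  P2 vs C: payoffs [4, 0, 1] → best response X (payoff 4)
Mutual best responses: (A,X), (C,X) → Nash equilibria.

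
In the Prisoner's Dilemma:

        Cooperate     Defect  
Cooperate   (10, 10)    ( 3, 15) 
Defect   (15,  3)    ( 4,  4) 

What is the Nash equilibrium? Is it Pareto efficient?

(Defect, Defect) is NE; not Pareto efficient

Work:
Defect dominates Cooperate for both players:
If P2 cooperates: Defect (15) > Cooperate (10)
If P2 defects: Defect (4) > Cooperate (3)
NE: (Defect, Defect) with payoff (4, 4)
But (Cooperate, Cooperate) = (10, 10) Pareto dominates (4, 4)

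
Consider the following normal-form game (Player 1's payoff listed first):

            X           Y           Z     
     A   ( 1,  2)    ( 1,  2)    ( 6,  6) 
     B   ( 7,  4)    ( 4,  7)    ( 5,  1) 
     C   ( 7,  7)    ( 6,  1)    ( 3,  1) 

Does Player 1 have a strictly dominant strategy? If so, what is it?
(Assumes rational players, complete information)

No strictly dominant strategy exists for Player 1

Work:
A strategy strictly dominates another if it gives a strictly higher payoff against every opponent action. Compare each pair of P1's strategies column-by-column:
  A vs B: [1 vs 7, 1 vs 4, 6 vs 5] → A does not strictly dominate B (column X: 1 ≤ 7)
  A vs C: [1 vs 7, 1 vs 6, 6 vs 3] → A does not strictly dominate C (column X: 1 ≤ 7)
  B vs A: [7 vs 1, 4 vs 1, 5 vs 6] → B does not strictly dominate A (column Z: 5 ≤ 6)
  B vs C: [7 vs 7, 4 vs 6, 5 vs 3] → B does not strictly dominate C (column X: 7 ≤ 7)
  C vs A: [7 vs 1, 6 vs 1, 3 vs 6] → C does not strictly dominate A (column Z: 3 ≤ 6)
  C vs B: [7 vs 7, 6 vs 4, 3 vs 5] → C does not strictly dominate B (column X: 7 ≤ 7)
No single strategy strictly dominates all others → no strictly dominant strategy.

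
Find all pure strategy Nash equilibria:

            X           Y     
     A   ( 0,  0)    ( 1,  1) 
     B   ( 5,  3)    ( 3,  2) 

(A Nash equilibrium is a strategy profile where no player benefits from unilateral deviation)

Nash equilibrium: (B, X)

Work:
Best responses:
  P1 vs X: payoffs [0, 5] → best response B (payoff 5)
  P1 vs Y: payoffs [1, 3] → best response B (payoff 3)
  P2 vs A: payoffs [0, 1] → best response Y (payoff 1)
  P2 vs B: payoffs [3, 2] → best response X (payoff 3)
Mutual best responses: (B,X) → Nash equilibria.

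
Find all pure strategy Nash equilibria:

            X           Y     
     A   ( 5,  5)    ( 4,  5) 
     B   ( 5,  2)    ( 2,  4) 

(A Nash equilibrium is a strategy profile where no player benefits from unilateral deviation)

Nash equilibrium: (A, X), (A, Y)

Work:
Best responses:
  P1 vs X: payoffs [5, 5] → best response A/B (payoff 5)
  P1 vs Y: payoffs [4, 2] → best response A (payoff 4)
  P2 vs A: payoffs [5, 5] → best response X/Y (payoff 5)
  P2 vs B: payoffs [2, 4] → best response Y (payoff 4)
Mutual best responses: (A,X), (A,Y) → Nash equilibria.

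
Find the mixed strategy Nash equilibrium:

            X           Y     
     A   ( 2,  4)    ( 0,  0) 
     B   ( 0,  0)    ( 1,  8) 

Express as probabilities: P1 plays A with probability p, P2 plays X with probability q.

p = 0.6667, q = 0.3333

Work:
Find probabilities that make opponent indifferent:
P2 chooses q to make P1 indifferent between A and B
P1 chooses p to make P2 indifferent between X and Y
Mixed NE: P1 plays (A: 0.6667, B: 0.3333), P2 plays (X: 0.3333, Y: 0.6667)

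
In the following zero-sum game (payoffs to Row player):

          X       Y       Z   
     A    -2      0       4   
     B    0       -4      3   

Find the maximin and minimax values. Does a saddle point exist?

Maximin = -2, Minimax = 0, Saddle: False

Work:
Row minimums: [-2, -4] → maximin = -2
Column maximums: [0, 0, 4] → minimax = 0
No saddle point (maximin ≠ minimax). Mixed strategy needed.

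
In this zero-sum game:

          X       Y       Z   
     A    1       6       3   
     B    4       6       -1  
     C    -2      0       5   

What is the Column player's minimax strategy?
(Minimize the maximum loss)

Column should play X, value = 4

Work:
Column player minimizes Row's maximum payoff:
Column X: max payoff to Row = 4
Column Y: max payoff to Row = 6
Column Z: max payoff to Row = 5
Minimum is 4, achieved by column X.
Minimax strategy: X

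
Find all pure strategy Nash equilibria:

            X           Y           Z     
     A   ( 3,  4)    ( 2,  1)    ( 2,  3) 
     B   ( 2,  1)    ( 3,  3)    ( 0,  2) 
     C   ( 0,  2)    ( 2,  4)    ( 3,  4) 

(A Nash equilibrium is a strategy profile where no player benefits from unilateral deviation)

Nash equilibrium: (A, X), (B, Y), (C, Z)

Work:
Best responses:
  P1 vs X: payoffs [3, 2, 0] → best response A (payoff 3)
  P1 vs Y: payoffs [2, 3, 2] → best response B (payoff 3)
  P1 vs Z: payoffs [2, 0, 3] → best response C (payoff 3)
  P2 vs A: payoffs [4, 1, 3] → best response X (payoff 4)
  P2 vs B: payoffs [1, 3, 2] → best response Y (payoff 3)
  P2 vs C: payoffs [2, 4, 4] → best response Y/Z (payoff 4)
Mutual best responses: (A,X), (B,Y), (C,Z) → Nash equilibria.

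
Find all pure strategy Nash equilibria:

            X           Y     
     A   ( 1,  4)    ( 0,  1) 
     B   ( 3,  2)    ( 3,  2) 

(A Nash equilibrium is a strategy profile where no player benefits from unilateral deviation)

Nash equilibrium: (B, X), (B, Y)

Work:
Best responses:
  P1 vs X: payoffs [1, 3] → best response B (payoff 3)
  P1 vs Y: payoffs [0, 3] → best response B (payoff 3)
  P2 vs A: payoffs [4, 1] → best response X (payoff 4)
  P2 vs B: payoffs [2, 2] → best response X/Y (payoff 2)
Mutual best responses: (B,X), (B,Y) → Nash equilibria.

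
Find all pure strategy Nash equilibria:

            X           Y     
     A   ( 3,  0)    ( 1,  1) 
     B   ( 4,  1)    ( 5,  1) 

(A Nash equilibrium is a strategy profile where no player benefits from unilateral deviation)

Nash equilibrium: (B, X), (B, Y)

Work:
Best responses:
  P1 vs X: payoffs [3, 4] → best response B (payoff 4)
  P1 vs Y: payoffs [1, 5] → best response B (payoff 5)
  P2 vs A: payoffs [0, 1] → best response Y (payoff 1)
  P2 vs B: payoffs [1, 1] → best response X/Y (payoff 1)
Mutual best responses: (B,X), (B,Y) → Nash equilibria.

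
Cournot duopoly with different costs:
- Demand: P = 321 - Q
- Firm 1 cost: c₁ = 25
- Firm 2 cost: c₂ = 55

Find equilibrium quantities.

q₁* = 108.67, q₂* = 78.67

Work:
Reaction: q₁ = (321 - 25 - q₂)/2
Reaction: q₂ = (321 - 55 - q₁)/2
Solve simultaneously:
q₁* = (321 - 2×25 + 55)/3 = 108.67
q₂* = (321 - 2×55 + 25)/3 = 78.67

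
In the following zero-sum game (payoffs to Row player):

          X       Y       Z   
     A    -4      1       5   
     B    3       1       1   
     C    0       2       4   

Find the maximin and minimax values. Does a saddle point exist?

Maximin = 1, Minimax = 2, Saddle: False

Work:
Row minimums: [-4, 1, 0] → maximin = 1
Column maximums: [3, 2, 5] → minimax = 2
No saddle point (maximin ≠ minimax). Mixed strategy needed.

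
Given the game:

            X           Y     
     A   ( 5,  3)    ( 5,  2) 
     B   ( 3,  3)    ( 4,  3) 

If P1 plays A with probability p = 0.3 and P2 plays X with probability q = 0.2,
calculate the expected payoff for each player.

E[P1] = 4.16, E[P2] = 2.76

Work:
E[P1] = p·q·π₁(A,X) + p·(1-q)·π₁(A,Y) + (1-p)·q·π₁(B,X) + (1-p)·(1-q)·π₁(B,Y)
= 0.3·0.2·5 + 0.3·0.8·5 + 0.7·0.2·3 + 0.7·0.8·4
= 4.16

E[P2] = 2.76 (similar calculation)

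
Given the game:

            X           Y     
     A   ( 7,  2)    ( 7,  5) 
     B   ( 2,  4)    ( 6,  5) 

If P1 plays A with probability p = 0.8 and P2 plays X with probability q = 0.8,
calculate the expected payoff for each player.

E[P1] = 6.16, E[P2] = 2.92

Work:
E[P1] = p·q·π₁(A,X) + p·(1-q)·π₁(A,Y) + (1-p)·q·π₁(B,X) + (1-p)·(1-q)·π₁(B,Y)
= 0.8·0.8·7 + 0.8·0.2·7 + 0.2·0.8·2 + 0.2·0.2·6
= 6.16

E[P2] = 2.92 (similar calculation)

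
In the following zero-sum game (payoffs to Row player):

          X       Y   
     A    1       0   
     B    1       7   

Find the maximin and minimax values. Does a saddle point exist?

Maximin = 1, Minimax = 1, Saddle: True

Work:
Row minimums: [0, 1] → maximin = 1
Column maximums: [1, 7] → minimax = 1
Saddle point exists! Game value = 1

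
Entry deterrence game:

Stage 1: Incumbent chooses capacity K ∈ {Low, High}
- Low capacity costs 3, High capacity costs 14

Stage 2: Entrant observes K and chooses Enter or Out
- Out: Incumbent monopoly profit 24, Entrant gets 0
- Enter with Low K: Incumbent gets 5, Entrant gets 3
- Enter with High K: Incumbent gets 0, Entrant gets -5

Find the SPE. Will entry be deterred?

SPE: (High, Enter|Low, Out|High); Entry deterred. Incumbent net profit = 10

Work:
After Low K: Entrant enters (3 > 0)
After High K: Entrant stays out (-5 < 0)
Incumbent: Low → 5−3=2, High → 24−14=10
Incumbent chooses High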